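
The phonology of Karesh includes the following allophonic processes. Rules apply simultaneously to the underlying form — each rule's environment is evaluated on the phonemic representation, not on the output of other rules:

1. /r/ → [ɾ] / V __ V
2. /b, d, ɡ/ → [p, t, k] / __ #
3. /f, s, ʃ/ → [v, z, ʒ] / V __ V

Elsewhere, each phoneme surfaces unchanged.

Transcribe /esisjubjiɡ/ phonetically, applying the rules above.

[ezisjubjik]

/s/ (between /e/ and /i/): between two vowels, so rule 3 applies → [z].
/s/ (between /i/ and /j/) fails the environment for rule 3, so it stays [s].
/b/ — between /u/ and /j/; rule 2 does not apply here → [b].
/ɡ/ (word-final) occurs word-finally → [k] by rule 2.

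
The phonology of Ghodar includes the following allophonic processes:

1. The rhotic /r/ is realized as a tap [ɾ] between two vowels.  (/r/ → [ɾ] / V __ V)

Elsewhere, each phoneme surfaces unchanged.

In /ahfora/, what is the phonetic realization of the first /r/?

/r/ (between /o/ and /a/): between two vowels, so rule 1 applies → [ɾ].

[ɾ]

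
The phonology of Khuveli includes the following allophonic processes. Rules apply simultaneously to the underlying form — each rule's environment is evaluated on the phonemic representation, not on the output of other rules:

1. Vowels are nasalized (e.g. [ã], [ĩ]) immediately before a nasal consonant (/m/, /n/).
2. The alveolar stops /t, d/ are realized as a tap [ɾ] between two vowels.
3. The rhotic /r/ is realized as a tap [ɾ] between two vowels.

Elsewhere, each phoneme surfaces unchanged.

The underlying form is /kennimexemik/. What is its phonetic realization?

/e/ — between /k/ and /n/, before a nasal consonant — surfaces as [ẽ] (rule 1).
/i/ meets the environment for rule 1 (before a nasal consonant) → [ĩ].
/e/ (between /m/ and /x/) fails the environment for rule 1, so it stays [e].
/e/ (between /x/ and /m/) occurs before a nasal consonant → [ẽ] by rule 1.
/i/ (between /m/ and /k/): rule 1 targets it, but not before a nasal consonant → unchanged [i].

[kẽnnĩmexẽmik]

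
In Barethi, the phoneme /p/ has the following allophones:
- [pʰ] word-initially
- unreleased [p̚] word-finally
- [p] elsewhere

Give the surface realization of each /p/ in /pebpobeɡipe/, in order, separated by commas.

[pʰ], [p], [p]

Occurrence 1 (position 1): word-initially → [pʰ].
Occurrence 2 (position 4): no conditioning environment matches → elsewhere allophone [p].
Occurrence 3 (position 10): no conditioning environment matches → elsewhere allophone [p].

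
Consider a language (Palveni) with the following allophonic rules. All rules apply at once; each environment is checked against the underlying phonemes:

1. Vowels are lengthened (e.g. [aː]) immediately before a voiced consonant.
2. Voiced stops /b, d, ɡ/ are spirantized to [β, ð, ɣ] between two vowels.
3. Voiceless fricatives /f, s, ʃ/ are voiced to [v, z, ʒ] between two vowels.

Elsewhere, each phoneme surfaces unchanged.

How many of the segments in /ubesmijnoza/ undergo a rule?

Segments that undergo a rule: /u/ → [uː] (rule 1); /b/ → [β] (rule 2); /i/ → [iː] (rule 1); /o/ → [oː] (rule 1).
All other segments surface unchanged.

4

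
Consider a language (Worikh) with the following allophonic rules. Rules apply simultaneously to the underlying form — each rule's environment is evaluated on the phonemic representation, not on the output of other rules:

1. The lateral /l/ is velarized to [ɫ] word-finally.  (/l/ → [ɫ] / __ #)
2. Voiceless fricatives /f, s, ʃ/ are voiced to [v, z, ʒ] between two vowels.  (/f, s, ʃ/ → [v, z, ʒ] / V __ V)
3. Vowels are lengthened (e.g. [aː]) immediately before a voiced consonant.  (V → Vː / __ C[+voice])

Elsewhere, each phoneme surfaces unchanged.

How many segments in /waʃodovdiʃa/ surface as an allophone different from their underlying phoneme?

4

Segments that undergo a rule: /ʃ/ → [ʒ] (rule 2); /o/ → [oː] (rule 3); /o/ → [oː] (rule 3); /ʃ/ → [ʒ] (rule 2).
All other segments surface unchanged.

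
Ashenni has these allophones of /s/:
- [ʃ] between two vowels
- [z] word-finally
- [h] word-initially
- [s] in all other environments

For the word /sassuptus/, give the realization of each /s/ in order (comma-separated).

Occurrence 1 (position 1): word-initially → [h].
Occurrence 2 (position 3): no conditioning environment matches → elsewhere allophone [s].
Occurrence 3 (position 4): no conditioning environment matches → elsewhere allophone [s].
Occurrence 4 (position 9): word-finally → [z].

[h], [s], [s], [z]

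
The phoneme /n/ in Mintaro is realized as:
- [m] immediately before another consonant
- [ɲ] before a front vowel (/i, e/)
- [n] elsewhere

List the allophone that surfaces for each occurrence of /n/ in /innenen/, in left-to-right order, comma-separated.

[m], [ɲ], [ɲ], [n]

Occurrence 1 (position 2): immediately before another consonant → [m].
Occurrence 2 (position 3): before a front vowel (/i, e/) → [ɲ].
Occurrence 3 (position 5): before a front vowel (/i, e/) → [ɲ].
Occurrence 4 (position 7): no conditioning environment matches → elsewhere allophone [n].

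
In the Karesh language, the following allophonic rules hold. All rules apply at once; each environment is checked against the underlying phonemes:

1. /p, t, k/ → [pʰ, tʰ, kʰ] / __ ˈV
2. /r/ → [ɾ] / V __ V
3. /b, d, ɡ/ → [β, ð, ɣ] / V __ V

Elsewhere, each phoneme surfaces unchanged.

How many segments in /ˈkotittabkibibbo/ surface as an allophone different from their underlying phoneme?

Segments that undergo a rule: /k/ → [kʰ] (rule 1); /b/ → [β] (rule 3).
All other segments surface unchanged.

2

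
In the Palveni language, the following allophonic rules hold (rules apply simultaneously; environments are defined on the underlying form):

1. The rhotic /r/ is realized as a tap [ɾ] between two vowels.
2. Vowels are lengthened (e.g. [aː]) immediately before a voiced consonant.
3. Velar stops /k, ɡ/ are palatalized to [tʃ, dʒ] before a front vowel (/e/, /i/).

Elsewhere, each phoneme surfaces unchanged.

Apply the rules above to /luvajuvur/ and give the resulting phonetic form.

/l/ (word-initial): no rule targets it → [l].
/u/ (between /l/ and /v/): before a voiced consonant, so rule 2 applies → [uː].
/v/ (between /u/ and /a/): no rule targets it → [v].
/a/ (between /v/ and /j/) occurs before a voiced consonant → [aː] by rule 2.
/j/ (between /a/ and /u/): no rule targets it → [j].
/u/ meets the environment for rule 2 (before a voiced consonant) → [uː].
/v/ (between /u/ and /u/): no rule targets it → [v].
Rule 2 applies to /u/ (between /v/ and /r/: before a voiced consonant) → [uː].
/r/ (word-final): rule 1 targets it, but not between two vowels → unchanged [r].

[luːvaːjuːvuːr]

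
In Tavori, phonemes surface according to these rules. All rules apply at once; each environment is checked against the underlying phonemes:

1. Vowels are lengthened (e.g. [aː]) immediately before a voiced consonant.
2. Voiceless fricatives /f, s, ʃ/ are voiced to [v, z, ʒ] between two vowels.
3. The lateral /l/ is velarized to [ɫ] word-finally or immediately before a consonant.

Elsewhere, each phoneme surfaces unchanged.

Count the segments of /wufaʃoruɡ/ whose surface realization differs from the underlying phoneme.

4

Segments that undergo a rule: /f/ → [v] (rule 2); /ʃ/ → [ʒ] (rule 2); /o/ → [oː] (rule 1); /u/ → [uː] (rule 1).
All other segments surface unchanged.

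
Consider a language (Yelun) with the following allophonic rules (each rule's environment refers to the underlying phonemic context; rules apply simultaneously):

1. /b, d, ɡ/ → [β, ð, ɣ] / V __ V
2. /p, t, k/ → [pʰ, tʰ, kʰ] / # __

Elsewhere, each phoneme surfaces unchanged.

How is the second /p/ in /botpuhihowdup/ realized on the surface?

[p]

/p/ (word-final) is in the target of rule 2 but the environment (word-initially) is not met → [p].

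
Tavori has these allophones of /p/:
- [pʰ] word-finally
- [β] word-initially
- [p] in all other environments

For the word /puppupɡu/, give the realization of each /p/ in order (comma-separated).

[β], [p], [p], [p]

Occurrence 1 (position 1): word-initially → [β].
Occurrence 2 (position 3): no conditioning environment matches → elsewhere allophone [p].
Occurrence 3 (position 4): no conditioning environment matches → elsewhere allophone [p].
Occurrence 4 (position 6): no conditioning environment matches → elsewhere allophone [p].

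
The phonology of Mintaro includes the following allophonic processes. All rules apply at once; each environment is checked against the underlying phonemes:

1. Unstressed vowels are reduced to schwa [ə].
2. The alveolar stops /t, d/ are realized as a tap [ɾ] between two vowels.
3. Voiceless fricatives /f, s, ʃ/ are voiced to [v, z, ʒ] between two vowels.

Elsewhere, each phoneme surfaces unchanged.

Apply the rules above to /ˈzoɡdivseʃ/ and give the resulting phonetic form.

/z/ (word-initial): no rule targets it → [z].
/o/ (between /z/ and /ɡ/): rule 1 targets it, but not in an unstressed syllable → unchanged [o].
/ɡ/ stays [ɡ].
/d/ — between /ɡ/ and /i/; rule 2 does not apply here → [d].
/i/ (between /d/ and /v/): in an unstressed syllable, so rule 1 applies → [ə].
/v/ (between /i/ and /s/) is unaffected → [v].
/s/ — between /v/ and /e/; rule 3 does not apply here → [s].
/e/ (between /s/ and /ʃ/) occurs in an unstressed syllable → [ə] by rule 1.
/ʃ/ (word-final) is in the target of rule 3 but the environment (between two vowels) is not met → [ʃ].

[ˈzoɡdəvsəʃ]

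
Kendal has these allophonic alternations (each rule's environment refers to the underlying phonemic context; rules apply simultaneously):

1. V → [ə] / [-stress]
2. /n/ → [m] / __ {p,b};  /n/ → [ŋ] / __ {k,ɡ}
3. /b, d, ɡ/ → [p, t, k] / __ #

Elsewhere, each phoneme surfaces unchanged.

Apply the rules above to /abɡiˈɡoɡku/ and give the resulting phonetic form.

/a/ (word-initial): in an unstressed syllable, so rule 1 applies → [ə].
/b/ — between /a/ and /ɡ/; rule 3 does not apply here → [b].
/ɡ/ (between /b/ and /i/) fails the environment for rule 3, so it stays [ɡ].
/i/ meets the environment for rule 1 (in an unstressed syllable) → [ə].
/ɡ/ (between /i/ and /o/) is in the target of rule 3 but the environment (word-finally) is not met → [ɡ].
/o/ (between /ɡ/ and /ɡ/) fails the environment for rule 1, so it stays [o].
/ɡ/ (between /o/ and /k/) is in the target of rule 3 but the environment (word-finally) is not met → [ɡ].
/k/ — not in any rule's target class → [k].
/u/ (word-final): in an unstressed syllable, so rule 1 applies → [ə].

[əbɡəˈɡoɡkə]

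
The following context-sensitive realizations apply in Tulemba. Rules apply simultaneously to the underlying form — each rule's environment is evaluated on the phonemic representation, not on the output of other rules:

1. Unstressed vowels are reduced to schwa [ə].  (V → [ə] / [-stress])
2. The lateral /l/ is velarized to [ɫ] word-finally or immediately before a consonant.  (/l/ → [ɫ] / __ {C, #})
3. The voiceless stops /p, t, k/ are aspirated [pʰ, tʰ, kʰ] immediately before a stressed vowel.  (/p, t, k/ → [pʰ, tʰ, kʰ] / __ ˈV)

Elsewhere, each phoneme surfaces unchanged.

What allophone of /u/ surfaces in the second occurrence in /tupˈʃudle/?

/u/ (between /ʃ/ and /d/): rule 1 targets it, but not in an unstressed syllable → unchanged [u].

[u]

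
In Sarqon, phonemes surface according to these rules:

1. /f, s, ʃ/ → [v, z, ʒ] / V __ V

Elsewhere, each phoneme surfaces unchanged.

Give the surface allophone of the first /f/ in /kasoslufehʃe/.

/f/ (between /u/ and /e/) occurs between two vowels → [v] by rule 1.

[v]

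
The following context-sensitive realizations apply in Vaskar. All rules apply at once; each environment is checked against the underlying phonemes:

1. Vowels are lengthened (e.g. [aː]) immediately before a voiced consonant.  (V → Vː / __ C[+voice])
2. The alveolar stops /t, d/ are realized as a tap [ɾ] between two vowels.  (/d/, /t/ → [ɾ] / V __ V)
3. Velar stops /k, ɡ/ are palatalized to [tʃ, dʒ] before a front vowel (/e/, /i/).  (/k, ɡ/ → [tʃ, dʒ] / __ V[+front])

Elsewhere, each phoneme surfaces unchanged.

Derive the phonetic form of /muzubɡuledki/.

Rule 1 applies to /u/ (between /m/ and /z/: before a voiced consonant) → [uː].
Rule 1 applies to /u/ (between /z/ and /b/: before a voiced consonant) → [uː].
/ɡ/ — between /b/ and /u/; rule 3 does not apply here → [ɡ].
/u/ meets the environment for rule 1 (before a voiced consonant) → [uː].
/e/ (between /l/ and /d/): before a voiced consonant, so rule 1 applies → [eː].
/d/ — between /e/ and /k/; rule 2 does not apply here → [d].
/k/ — between /d/ and /i/, before a front vowel — surfaces as [tʃ] (rule 3).
/i/ (word-final) fails the environment for rule 1, so it stays [i].

[muːzuːbɡuːleːdtʃi]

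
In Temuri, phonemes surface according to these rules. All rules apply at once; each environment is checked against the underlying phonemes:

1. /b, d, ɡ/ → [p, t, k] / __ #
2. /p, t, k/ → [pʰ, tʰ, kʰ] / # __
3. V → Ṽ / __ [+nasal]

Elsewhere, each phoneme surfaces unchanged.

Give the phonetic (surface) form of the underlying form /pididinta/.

[pʰididĩnta]

/p/ (word-initial) occurs word-initially → [pʰ] by rule 2.
/i/ (between /p/ and /d/): rule 3 targets it, but not before a nasal consonant → unchanged [i].
/d/ (between /i/ and /i/) is in the target of rule 1 but the environment (word-finally) is not met → [d].
/i/ — between /d/ and /d/; rule 3 does not apply here → [i].
/d/ — between /i/ and /i/; rule 1 does not apply here → [d].
Rule 3 applies to /i/ (between /d/ and /n/: before a nasal consonant) → [ĩ].
/n/ — not in any rule's target class → [n].
/t/ — between /n/ and /a/; rule 2 does not apply here → [t].
/a/ (word-final) is in the target of rule 3 but the environment (before a nasal consonant) is not met → [a].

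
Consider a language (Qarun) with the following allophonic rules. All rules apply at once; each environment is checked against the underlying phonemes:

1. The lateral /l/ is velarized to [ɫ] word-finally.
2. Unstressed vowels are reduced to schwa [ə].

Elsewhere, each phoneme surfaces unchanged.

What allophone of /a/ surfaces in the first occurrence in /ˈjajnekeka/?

[a]

/a/ — between /j/ and /j/; rule 2 does not apply here → [a].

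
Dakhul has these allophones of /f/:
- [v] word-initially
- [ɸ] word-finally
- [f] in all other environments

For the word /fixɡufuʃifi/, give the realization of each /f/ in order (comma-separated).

Occurrence 1 (position 1): word-initially → [v].
Occurrence 2 (position 6): no conditioning environment matches → elsewhere allophone [f].
Occurrence 3 (position 10): no conditioning environment matches → elsewhere allophone [f].

[v], [f], [f]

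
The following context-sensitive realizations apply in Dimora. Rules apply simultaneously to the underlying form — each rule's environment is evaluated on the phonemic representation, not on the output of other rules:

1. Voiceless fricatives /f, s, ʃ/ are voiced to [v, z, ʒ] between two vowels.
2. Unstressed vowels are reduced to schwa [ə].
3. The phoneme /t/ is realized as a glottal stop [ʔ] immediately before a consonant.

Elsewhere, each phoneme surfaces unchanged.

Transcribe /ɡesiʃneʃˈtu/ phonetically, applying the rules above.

[ɡəzəʃnəʃˈtu]

/ɡ/ — not in any rule's target class → [ɡ].
/e/ (between /ɡ/ and /s/) occurs in an unstressed syllable → [ə] by rule 2.
/s/ — between /e/ and /i/, between two vowels — surfaces as [z] (rule 1).
Rule 2 applies to /i/ (between /s/ and /ʃ/: in an unstressed syllable) → [ə].
/ʃ/ — between /i/ and /n/; rule 1 does not apply here → [ʃ].
/n/ — not in any rule's target class → [n].
/e/ — between /n/ and /ʃ/, in an unstressed syllable — surfaces as [ə] (rule 2).
/ʃ/ (between /e/ and /t/) fails the environment for rule 1, so it stays [ʃ].
/t/ (between /ʃ/ and /u/) fails the environment for rule 3, so it stays [t].
/u/ (word-final) is in the target of rule 2 but the environment (in an unstressed syllable) is not met → [u].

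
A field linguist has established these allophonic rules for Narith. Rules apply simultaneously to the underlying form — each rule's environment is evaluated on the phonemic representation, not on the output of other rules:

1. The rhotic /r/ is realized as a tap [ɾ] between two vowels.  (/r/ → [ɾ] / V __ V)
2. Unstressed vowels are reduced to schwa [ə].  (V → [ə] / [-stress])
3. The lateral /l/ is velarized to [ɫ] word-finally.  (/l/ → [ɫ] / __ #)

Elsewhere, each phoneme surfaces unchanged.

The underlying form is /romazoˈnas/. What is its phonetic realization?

[rəməzəˈnas]

/r/ (word-initial): rule 1 targets it, but not between two vowels → unchanged [r].
/o/ (between /r/ and /m/): in an unstressed syllable, so rule 2 applies → [ə].
/m/ (between /o/ and /a/): no rule targets it → [m].
/a/ (between /m/ and /z/): in an unstressed syllable, so rule 2 applies → [ə].
/z/ stays [z].
/o/ — between /z/ and /n/, in an unstressed syllable — surfaces as [ə] (rule 2).
/n/ (between /o/ and /a/) is unaffected → [n].
/a/ — between /n/ and /s/; rule 2 does not apply here → [a].
/s/ — not in any rule's target class → [s].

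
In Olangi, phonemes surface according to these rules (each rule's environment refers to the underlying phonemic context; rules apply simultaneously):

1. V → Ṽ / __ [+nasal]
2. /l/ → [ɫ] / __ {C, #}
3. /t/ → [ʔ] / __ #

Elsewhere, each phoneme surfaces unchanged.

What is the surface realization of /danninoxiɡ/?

[dãnnĩnoxiɡ]

/d/ stays [d].
/a/ (between /d/ and /n/) occurs before a nasal consonant → [ã] by rule 1.
/n/ (between /a/ and /n/) is unaffected → [n].
/n/ stays [n].
/i/ — between /n/ and /n/, before a nasal consonant — surfaces as [ĩ] (rule 1).
/n/ (between /i/ and /o/): no rule targets it → [n].
/o/ (between /n/ and /x/) fails the environment for rule 1, so it stays [o].
/x/ — not in any rule's target class → [x].
/i/ — between /x/ and /ɡ/; rule 1 does not apply here → [i].
/ɡ/ (word-final) is unaffected → [ɡ].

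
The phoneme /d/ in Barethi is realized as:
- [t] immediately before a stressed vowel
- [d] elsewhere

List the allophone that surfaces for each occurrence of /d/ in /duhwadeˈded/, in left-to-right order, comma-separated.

Occurrence 1 (position 1): no conditioning environment matches → elsewhere allophone [d].
Occurrence 2 (position 6): no conditioning environment matches → elsewhere allophone [d].
Occurrence 3 (position 8): immediately before a stressed vowel → [t].
Occurrence 4 (position 10): no conditioning environment matches → elsewhere allophone [d].

[d], [d], [t], [d]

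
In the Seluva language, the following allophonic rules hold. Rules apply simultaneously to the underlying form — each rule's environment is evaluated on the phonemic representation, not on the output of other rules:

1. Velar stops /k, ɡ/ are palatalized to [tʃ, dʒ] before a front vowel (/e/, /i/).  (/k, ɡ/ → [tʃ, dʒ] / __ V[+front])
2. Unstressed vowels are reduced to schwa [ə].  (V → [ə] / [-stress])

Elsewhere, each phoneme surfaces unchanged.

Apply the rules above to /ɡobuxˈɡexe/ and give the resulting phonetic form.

[ɡəbəxˈdʒexə]

/ɡ/ — word-initial; rule 1 does not apply here → [ɡ].
/o/ (between /ɡ/ and /b/): in an unstressed syllable, so rule 2 applies → [ə].
/b/ (between /o/ and /u/) is unaffected → [b].
/u/ — between /b/ and /x/, in an unstressed syllable — surfaces as [ə] (rule 2).
/x/ — not in any rule's target class → [x].
/ɡ/ meets the environment for rule 1 (before a front vowel) → [dʒ].
/e/ (between /ɡ/ and /x/): rule 2 targets it, but not in an unstressed syllable → unchanged [e].
/x/ stays [x].
Rule 2 applies to /e/ (word-final: in an unstressed syllable) → [ə].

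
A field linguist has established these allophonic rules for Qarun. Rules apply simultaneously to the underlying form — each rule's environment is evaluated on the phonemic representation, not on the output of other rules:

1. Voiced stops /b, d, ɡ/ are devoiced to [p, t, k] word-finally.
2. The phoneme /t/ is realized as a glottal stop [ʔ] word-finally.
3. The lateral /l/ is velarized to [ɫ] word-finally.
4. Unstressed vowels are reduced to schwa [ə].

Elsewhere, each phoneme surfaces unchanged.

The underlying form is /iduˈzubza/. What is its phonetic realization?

Rule 4 applies to /i/ (word-initial: in an unstressed syllable) → [ə].
/d/ (between /i/ and /u/): rule 1 targets it, but not word-finally → unchanged [d].
Rule 4 applies to /u/ (between /d/ and /z/: in an unstressed syllable) → [ə].
/z/ — not in any rule's target class → [z].
/u/ (between /z/ and /b/) is in the target of rule 4 but the environment (in an unstressed syllable) is not met → [u].
/b/ (between /u/ and /z/) is in the target of rule 1 but the environment (word-finally) is not met → [b].
/z/ — not in any rule's target class → [z].
/a/ — word-final, in an unstressed syllable — surfaces as [ə] (rule 4).

[ədəˈzubzə]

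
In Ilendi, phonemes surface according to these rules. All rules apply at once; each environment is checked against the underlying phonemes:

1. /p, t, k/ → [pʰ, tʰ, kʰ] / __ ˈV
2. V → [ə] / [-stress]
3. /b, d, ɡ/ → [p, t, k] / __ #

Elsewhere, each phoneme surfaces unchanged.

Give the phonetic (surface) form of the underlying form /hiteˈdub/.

/h/ stays [h].
/i/ (between /h/ and /t/) occurs in an unstressed syllable → [ə] by rule 2.
/t/ (between /i/ and /e/) fails the environment for rule 1, so it stays [t].
/e/ meets the environment for rule 2 (in an unstressed syllable) → [ə].
/d/ — between /e/ and /u/; rule 3 does not apply here → [d].
/u/ (between /d/ and /b/) fails the environment for rule 2, so it stays [u].
/b/ meets the environment for rule 3 (word-finally) → [p].

[hətəˈdup]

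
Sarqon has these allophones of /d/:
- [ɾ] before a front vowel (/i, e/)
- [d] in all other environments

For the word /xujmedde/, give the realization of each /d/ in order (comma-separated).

[d], [ɾ]

Occurrence 1 (position 6): no conditioning environment matches → elsewhere allophone [d].
Occurrence 2 (position 7): before a front vowel (/i, e/) → [ɾ].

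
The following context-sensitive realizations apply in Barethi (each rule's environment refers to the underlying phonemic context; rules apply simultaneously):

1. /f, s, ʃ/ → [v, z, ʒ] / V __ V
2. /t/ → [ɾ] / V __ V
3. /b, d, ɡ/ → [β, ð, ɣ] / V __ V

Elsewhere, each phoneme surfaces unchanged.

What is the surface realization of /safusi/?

/s/ (word-initial): rule 1 targets it, but not between two vowels → unchanged [s].
/a/ (between /s/ and /f/) is unaffected → [a].
/f/ (between /a/ and /u/): between two vowels, so rule 1 applies → [v].
/u/ (between /f/ and /s/): no rule targets it → [u].
/s/ (between /u/ and /i/) occurs between two vowels → [z] by rule 1.
/i/ (word-final): no rule targets it → [i].

[savuzi]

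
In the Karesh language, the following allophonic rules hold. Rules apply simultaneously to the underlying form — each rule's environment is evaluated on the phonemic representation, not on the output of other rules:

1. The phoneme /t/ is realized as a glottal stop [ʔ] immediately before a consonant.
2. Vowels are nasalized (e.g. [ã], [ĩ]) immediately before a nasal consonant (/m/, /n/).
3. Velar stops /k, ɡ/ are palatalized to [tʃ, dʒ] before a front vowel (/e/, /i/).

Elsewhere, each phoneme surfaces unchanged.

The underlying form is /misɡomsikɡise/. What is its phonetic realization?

[misɡõmsikdʒise]

/m/ (word-initial): no rule targets it → [m].
/i/ (between /m/ and /s/): rule 2 targets it, but not before a nasal consonant → unchanged [i].
/s/ — not in any rule's target class → [s].
/ɡ/ (between /s/ and /o/) is in the target of rule 3 but the environment (before a front vowel) is not met → [ɡ].
Rule 2 applies to /o/ (between /ɡ/ and /m/: before a nasal consonant) → [õ].
/m/ (between /o/ and /s/): no rule targets it → [m].
/s/ (between /m/ and /i/): no rule targets it → [s].
/i/ — between /s/ and /k/; rule 2 does not apply here → [i].
/k/ (between /i/ and /ɡ/): rule 3 targets it, but not before a front vowel → unchanged [k].
/ɡ/ (between /k/ and /i/): before a front vowel, so rule 3 applies → [dʒ].
/i/ (between /ɡ/ and /s/): rule 2 targets it, but not before a nasal consonant → unchanged [i].
/s/ stays [s].
/e/ (word-final) fails the environment for rule 2, so it stays [e].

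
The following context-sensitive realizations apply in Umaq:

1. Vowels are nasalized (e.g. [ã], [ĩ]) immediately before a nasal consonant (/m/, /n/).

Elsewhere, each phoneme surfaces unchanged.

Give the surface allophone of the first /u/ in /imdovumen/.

/u/ meets the environment for rule 1 (before a nasal consonant) → [ũ].

[ũ]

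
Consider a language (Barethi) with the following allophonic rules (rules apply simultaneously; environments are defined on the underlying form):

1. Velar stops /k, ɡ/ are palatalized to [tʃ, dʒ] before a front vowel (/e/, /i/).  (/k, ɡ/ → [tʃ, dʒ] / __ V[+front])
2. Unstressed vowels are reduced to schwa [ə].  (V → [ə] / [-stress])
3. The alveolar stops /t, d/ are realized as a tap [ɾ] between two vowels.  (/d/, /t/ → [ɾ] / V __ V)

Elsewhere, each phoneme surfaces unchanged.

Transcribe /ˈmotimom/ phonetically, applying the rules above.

[ˈmoɾəməm]

/o/ (between /m/ and /t/): rule 2 targets it, but not in an unstressed syllable → unchanged [o].
/t/ (between /o/ and /i/): between two vowels, so rule 3 applies → [ɾ].
/i/ meets the environment for rule 2 (in an unstressed syllable) → [ə].
/o/ — between /m/ and /m/, in an unstressed syllable — surfaces as [ə] (rule 2).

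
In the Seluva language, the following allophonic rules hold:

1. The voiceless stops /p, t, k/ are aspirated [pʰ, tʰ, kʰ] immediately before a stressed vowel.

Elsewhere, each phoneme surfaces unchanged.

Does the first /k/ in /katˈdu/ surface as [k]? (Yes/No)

Yes

/k/ (word-initial) is in the target of rule 1 but the environment (immediately before a stressed vowel) is not met → [k].
The actual realization is [k], which matches [k].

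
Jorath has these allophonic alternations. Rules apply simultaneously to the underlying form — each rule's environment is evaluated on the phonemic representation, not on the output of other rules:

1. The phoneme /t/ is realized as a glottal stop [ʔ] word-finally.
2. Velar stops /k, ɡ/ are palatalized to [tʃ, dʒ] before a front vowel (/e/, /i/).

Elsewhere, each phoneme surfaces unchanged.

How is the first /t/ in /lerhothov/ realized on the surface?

[t]

/t/ (between /o/ and /h/) fails the environment for rule 1, so it stays [t].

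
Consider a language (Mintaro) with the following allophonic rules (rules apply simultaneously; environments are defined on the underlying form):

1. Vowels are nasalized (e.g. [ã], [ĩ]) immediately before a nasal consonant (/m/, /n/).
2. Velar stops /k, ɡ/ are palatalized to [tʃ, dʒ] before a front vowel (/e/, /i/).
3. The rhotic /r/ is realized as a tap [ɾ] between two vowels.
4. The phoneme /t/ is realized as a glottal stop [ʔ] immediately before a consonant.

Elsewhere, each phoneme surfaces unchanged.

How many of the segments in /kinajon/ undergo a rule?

3

Segments that undergo a rule: /k/ → [tʃ] (rule 2); /i/ → [ĩ] (rule 1); /o/ → [õ] (rule 1).
All other segments surface unchanged.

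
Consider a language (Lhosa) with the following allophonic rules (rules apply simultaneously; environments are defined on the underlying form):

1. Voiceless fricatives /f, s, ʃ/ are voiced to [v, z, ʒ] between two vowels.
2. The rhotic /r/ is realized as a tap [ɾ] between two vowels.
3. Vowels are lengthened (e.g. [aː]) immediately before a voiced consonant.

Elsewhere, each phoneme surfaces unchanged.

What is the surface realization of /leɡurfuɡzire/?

/l/ (word-initial) is unaffected → [l].
/e/ (between /l/ and /ɡ/) occurs before a voiced consonant → [eː] by rule 3.
/ɡ/ (between /e/ and /u/) is unaffected → [ɡ].
/u/ (between /ɡ/ and /r/): before a voiced consonant, so rule 3 applies → [uː].
/r/ (between /u/ and /f/) fails the environment for rule 2, so it stays [r].
/f/ (between /r/ and /u/) fails the environment for rule 1, so it stays [f].
Rule 3 applies to /u/ (between /f/ and /ɡ/: before a voiced consonant) → [uː].
/ɡ/ (between /u/ and /z/) is unaffected → [ɡ].
/z/ — not in any rule's target class → [z].
/i/ (between /z/ and /r/) occurs before a voiced consonant → [iː] by rule 3.
/r/ meets the environment for rule 2 (between two vowels) → [ɾ].
/e/ (word-final): rule 3 targets it, but not before a voiced consonant → unchanged [e].

[leːɡuːrfuːɡziːɾe]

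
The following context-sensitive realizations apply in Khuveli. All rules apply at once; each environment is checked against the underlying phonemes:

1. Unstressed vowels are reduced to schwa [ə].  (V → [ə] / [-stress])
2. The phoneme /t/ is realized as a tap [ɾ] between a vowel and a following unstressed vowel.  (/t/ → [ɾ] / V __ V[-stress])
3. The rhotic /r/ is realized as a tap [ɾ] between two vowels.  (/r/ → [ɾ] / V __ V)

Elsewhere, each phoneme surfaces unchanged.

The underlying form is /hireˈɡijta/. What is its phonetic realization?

/h/ stays [h].
/i/ — between /h/ and /r/, in an unstressed syllable — surfaces as [ə] (rule 1).
/r/ (between /i/ and /e/): between two vowels, so rule 3 applies → [ɾ].
Rule 1 applies to /e/ (between /r/ and /ɡ/: in an unstressed syllable) → [ə].
/ɡ/ stays [ɡ].
/i/ (between /ɡ/ and /j/) fails the environment for rule 1, so it stays [i].
/j/ — not in any rule's target class → [j].
/t/ (between /j/ and /a/) is in the target of rule 2 but the environment (between a vowel and a following unstressed vowel) is not met → [t].
Rule 1 applies to /a/ (word-final: in an unstressed syllable) → [ə].

[həɾəˈɡijtə]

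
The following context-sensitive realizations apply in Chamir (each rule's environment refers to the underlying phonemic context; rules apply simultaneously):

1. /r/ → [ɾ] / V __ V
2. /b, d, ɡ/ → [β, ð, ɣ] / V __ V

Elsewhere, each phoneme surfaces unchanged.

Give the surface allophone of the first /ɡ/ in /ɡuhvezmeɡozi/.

/ɡ/ (word-initial) is in the target of rule 2 but the environment (between two vowels) is not met → [ɡ].

[ɡ]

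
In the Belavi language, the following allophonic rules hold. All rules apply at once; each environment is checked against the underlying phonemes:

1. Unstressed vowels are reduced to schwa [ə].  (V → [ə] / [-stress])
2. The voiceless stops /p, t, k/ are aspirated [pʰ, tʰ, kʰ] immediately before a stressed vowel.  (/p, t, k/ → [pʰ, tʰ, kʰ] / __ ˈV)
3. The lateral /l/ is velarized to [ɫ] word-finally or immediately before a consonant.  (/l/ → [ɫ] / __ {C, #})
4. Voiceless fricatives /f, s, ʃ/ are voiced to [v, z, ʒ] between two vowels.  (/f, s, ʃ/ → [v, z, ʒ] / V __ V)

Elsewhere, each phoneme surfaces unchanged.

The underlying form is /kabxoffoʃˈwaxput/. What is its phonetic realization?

/k/ (word-initial) is in the target of rule 2 but the environment (immediately before a stressed vowel) is not met → [k].
Rule 1 applies to /a/ (between /k/ and /b/: in an unstressed syllable) → [ə].
/b/ (between /a/ and /x/) is unaffected → [b].
/x/ stays [x].
/o/ (between /x/ and /f/): in an unstressed syllable, so rule 1 applies → [ə].
/f/ (between /o/ and /f/) fails the environment for rule 4, so it stays [f].
/f/ (between /f/ and /o/) fails the environment for rule 4, so it stays [f].
Rule 1 applies to /o/ (between /f/ and /ʃ/: in an unstressed syllable) → [ə].
/ʃ/ (between /o/ and /w/) fails the environment for rule 4, so it stays [ʃ].
/w/ (between /ʃ/ and /a/): no rule targets it → [w].
/a/ — between /w/ and /x/; rule 1 does not apply here → [a].
/x/ — not in any rule's target class → [x].
/p/ (between /x/ and /u/) fails the environment for rule 2, so it stays [p].
/u/ meets the environment for rule 1 (in an unstressed syllable) → [ə].
/t/ (word-final) is in the target of rule 2 but the environment (immediately before a stressed vowel) is not met → [t].

[kəbxəffəʃˈwaxpət]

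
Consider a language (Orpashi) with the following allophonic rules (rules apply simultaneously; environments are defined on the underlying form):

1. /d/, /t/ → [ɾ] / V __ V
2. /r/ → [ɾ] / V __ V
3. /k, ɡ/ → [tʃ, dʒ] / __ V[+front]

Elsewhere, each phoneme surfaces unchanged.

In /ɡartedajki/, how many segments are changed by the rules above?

Segments that undergo a rule: /d/ → [ɾ] (rule 1); /k/ → [tʃ] (rule 3).
All other segments surface unchanged.

2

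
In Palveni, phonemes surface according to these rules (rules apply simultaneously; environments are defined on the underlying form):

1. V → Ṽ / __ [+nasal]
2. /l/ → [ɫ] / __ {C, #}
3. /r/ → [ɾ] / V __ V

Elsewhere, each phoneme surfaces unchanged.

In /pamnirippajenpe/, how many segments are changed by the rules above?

3

Segments that undergo a rule: /a/ → [ã] (rule 1); /r/ → [ɾ] (rule 3); /e/ → [ẽ] (rule 1).
All other segments surface unchanged.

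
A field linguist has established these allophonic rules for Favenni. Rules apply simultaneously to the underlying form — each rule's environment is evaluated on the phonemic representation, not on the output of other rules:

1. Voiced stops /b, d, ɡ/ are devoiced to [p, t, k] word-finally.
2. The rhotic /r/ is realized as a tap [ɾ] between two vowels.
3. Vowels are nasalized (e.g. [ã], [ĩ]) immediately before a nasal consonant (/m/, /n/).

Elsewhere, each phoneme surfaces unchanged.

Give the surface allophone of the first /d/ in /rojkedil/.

/d/ (between /e/ and /i/) fails the environment for rule 1, so it stays [d].

[d]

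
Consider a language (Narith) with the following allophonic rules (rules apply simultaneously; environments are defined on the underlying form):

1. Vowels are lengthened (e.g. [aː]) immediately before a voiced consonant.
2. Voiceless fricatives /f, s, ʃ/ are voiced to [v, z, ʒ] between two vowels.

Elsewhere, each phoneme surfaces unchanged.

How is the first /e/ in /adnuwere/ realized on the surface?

/e/ (between /w/ and /r/) occurs before a voiced consonant → [eː] by rule 1.

[eː]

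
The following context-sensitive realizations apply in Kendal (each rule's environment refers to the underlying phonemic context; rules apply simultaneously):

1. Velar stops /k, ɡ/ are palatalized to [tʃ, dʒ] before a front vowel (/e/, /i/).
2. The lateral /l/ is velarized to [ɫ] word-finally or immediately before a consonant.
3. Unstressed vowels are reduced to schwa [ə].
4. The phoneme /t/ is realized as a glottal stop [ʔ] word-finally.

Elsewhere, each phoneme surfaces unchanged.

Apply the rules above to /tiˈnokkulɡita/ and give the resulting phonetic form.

/t/ (word-initial): rule 4 targets it, but not word-finally → unchanged [t].
/i/ meets the environment for rule 3 (in an unstressed syllable) → [ə].
/n/ stays [n].
/o/ (between /n/ and /k/) fails the environment for rule 3, so it stays [o].
/k/ (between /o/ and /k/) is in the target of rule 1 but the environment (before a front vowel) is not met → [k].
/k/ (between /k/ and /u/) fails the environment for rule 1, so it stays [k].
Rule 3 applies to /u/ (between /k/ and /l/: in an unstressed syllable) → [ə].
/l/ (between /u/ and /ɡ/) occurs word-finally or immediately before a consonant → [ɫ] by rule 2.
/ɡ/ — between /l/ and /i/, before a front vowel — surfaces as [dʒ] (rule 1).
/i/ — between /ɡ/ and /t/, in an unstressed syllable — surfaces as [ə] (rule 3).
/t/ (between /i/ and /a/) is in the target of rule 4 but the environment (word-finally) is not met → [t].
Rule 3 applies to /a/ (word-final: in an unstressed syllable) → [ə].

[təˈnokkəɫdʒətə]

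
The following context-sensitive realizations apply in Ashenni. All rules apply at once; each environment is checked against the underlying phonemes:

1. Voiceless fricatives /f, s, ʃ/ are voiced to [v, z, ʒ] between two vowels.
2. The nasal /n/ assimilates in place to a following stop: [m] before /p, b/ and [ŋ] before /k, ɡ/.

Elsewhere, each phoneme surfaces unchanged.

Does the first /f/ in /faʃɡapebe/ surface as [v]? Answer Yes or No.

/f/ (word-initial) fails the environment for rule 1, so it stays [f].
The actual realization is [f], not [v].

No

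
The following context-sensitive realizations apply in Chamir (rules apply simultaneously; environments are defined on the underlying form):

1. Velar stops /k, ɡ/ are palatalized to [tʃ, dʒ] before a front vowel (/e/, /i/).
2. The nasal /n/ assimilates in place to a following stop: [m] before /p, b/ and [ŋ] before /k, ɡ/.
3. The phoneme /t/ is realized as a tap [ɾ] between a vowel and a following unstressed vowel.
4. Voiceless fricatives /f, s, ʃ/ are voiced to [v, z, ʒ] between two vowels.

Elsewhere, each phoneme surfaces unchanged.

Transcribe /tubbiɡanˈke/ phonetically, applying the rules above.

/t/ — word-initial; rule 3 does not apply here → [t].
/ɡ/ — between /i/ and /a/; rule 1 does not apply here → [ɡ].
/n/ — between /a/ and /k/, before a labial or velar stop — surfaces as [ŋ] (rule 2).
Rule 1 applies to /k/ (between /n/ and /e/: before a front vowel) → [tʃ].

[tubbiɡaŋˈtʃe]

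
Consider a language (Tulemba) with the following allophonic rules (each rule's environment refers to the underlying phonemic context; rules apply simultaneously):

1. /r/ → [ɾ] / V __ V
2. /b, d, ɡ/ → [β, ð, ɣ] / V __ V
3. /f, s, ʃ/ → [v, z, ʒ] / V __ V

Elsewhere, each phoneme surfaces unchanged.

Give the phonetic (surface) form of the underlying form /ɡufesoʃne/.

/ɡ/ (word-initial) is in the target of rule 2 but the environment (between two vowels) is not met → [ɡ].
/u/ (between /ɡ/ and /f/): no rule targets it → [u].
/f/ meets the environment for rule 3 (between two vowels) → [v].
/e/ — not in any rule's target class → [e].
/s/ — between /e/ and /o/, between two vowels — surfaces as [z] (rule 3).
/o/ (between /s/ and /ʃ/) is unaffected → [o].
/ʃ/ (between /o/ and /n/): rule 3 targets it, but not between two vowels → unchanged [ʃ].
/n/ — not in any rule's target class → [n].
/e/ (word-final): no rule targets it → [e].

[ɡuvezoʃne]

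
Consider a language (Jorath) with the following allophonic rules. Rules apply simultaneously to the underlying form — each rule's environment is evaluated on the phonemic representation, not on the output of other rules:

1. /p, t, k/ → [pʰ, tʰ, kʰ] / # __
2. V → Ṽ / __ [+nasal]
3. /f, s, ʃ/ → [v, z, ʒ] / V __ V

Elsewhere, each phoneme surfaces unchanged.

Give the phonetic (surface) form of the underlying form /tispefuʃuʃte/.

[tʰispevuʒuʃte]

/t/ (word-initial): word-initially, so rule 1 applies → [tʰ].
/i/ (between /t/ and /s/) fails the environment for rule 2, so it stays [i].
/s/ (between /i/ and /p/) fails the environment for rule 3, so it stays [s].
/p/ (between /s/ and /e/) is in the target of rule 1 but the environment (word-initially) is not met → [p].
/e/ (between /p/ and /f/) fails the environment for rule 2, so it stays [e].
Rule 3 applies to /f/ (between /e/ and /u/: between two vowels) → [v].
/u/ (between /f/ and /ʃ/): rule 2 targets it, but not before a nasal consonant → unchanged [u].
Rule 3 applies to /ʃ/ (between /u/ and /u/: between two vowels) → [ʒ].
/u/ (between /ʃ/ and /ʃ/): rule 2 targets it, but not before a nasal consonant → unchanged [u].
/ʃ/ (between /u/ and /t/) is in the target of rule 3 but the environment (between two vowels) is not met → [ʃ].
/t/ (between /ʃ/ and /e/) fails the environment for rule 1, so it stays [t].
/e/ (word-final): rule 2 targets it, but not before a nasal consonant → unchanged [e].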